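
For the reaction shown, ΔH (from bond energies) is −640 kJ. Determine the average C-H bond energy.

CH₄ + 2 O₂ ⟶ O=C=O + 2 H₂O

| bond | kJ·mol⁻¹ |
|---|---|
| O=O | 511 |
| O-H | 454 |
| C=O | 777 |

D(C-H) ≈ 427 kJ/mol

Let D be the C-H bond energy.
Σ(broken) = 4×D + 2×511 = 1022 + 4D
Σ(formed) = 2×777 + 4×454 = 3370
ΔH = Σ(broken) − Σ(formed) = (1022 + 4D) − (3370) = −2348 + 4D
Setting this equal to −640 kJ gives 4D = 1708, so D = 427 kJ/mol.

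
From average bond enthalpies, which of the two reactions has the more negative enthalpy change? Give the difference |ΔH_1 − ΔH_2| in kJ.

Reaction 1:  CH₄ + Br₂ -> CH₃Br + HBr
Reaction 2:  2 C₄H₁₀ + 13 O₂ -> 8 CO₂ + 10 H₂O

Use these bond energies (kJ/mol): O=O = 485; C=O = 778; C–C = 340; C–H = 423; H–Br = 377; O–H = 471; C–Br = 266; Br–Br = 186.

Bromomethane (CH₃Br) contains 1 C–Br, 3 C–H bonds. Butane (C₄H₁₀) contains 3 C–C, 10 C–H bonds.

Reaction 1:
  Bonds broken (reactants):
    Br–Br: 1 × 186 = 186
    C–H: 4 × 423 = 1692
    Σ(broken) = 1878 kJ
  Bonds formed (products):
    C–Br: 1 × 266 = 266
    C–H: 3 × 423 = 1269
    H–Br: 1 × 377 = 377
    Σ(formed) = 1912 kJ
  ΔH_1 = 1878 − 1912 = −34 kJ
Reaction 2:
  Bonds broken (reactants):
    C–C: 6 × 340 = 2040
    C–H: 20 × 423 = 8460
    O=O: 13 × 485 = 6305
    Σ(broken) = 16805 kJ
  Bonds formed (products):
    C=O: 16 × 778 = 12448
    O–H: 20 × 471 = 9420
    Σ(formed) = 21868 kJ
  ΔH_2 = 16805 − 21868 = −5063 kJ
ΔH_1 − ΔH_2 = +5029 kJ, so reaction 2 has the more negative ΔH; |ΔH_1 − ΔH_2| = 5029 kJ.

Reaction 2, by 5029 kJ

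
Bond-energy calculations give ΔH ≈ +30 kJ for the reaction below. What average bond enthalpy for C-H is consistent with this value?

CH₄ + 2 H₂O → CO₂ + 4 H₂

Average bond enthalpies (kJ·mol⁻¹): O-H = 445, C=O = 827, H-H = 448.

D(C-H) ≈ 424 kJ/mol

Let D be the C-H bond energy.
Σ(broken) = 4×D + 4×445 = 1780 + 4D
Σ(formed) = 2×827 + 4×448 = 3446
ΔH = Σ(broken) − Σ(formed) = (1780 + 4D) − (3446) = −1666 + 4D
Setting this equal to +30 kJ gives 4D = 1696, so D = 424 kJ/mol.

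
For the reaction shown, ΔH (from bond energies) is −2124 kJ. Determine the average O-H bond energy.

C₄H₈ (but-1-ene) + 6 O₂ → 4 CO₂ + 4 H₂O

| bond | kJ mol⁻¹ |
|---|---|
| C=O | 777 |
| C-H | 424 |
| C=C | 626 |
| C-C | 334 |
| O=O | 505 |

D(O-H) ≈ 453 kJ/mol

Let D be the O-H bond energy.
Σ(broken) = 2×334 + 8×424 + 1×626 + 6×505 = 7716
Σ(formed) = 8×777 + 8×D = 6216 + 8D
ΔH = Σ(broken) − Σ(formed) = (7716) − (6216 + 8D) = +1500 − 8D
Setting this equal to −2124 kJ gives 8D = 3624, so D = 453 kJ/mol.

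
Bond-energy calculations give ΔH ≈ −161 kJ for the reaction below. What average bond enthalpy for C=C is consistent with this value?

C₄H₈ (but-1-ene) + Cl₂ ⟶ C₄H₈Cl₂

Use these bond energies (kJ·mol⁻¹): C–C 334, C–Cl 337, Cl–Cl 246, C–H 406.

Let D be the C=C bond energy.
Σ(broken) = 2×334 + 8×406 + 1×D + 1×246 = 4162 + D
Σ(formed) = 3×334 + 2×337 + 8×406 = 4924
ΔH = Σ(broken) − Σ(formed) = (4162 + D) − (4924) = −762 + D
Setting this equal to −161 kJ gives D = 601 kJ/mol.

D(C=C) ≈ 601 kJ/mol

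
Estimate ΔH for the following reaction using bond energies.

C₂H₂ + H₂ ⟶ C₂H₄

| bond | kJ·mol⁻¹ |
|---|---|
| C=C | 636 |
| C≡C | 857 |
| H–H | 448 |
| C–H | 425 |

ΔH ≈ −181 kJ

Bonds broken (reactants):
  C≡C: 1 × 857 = 857
  C–H: 2 × 425 = 850
  H–H: 1 × 448 = 448
  Σ(broken) = 2155 kJ
Bonds formed (products):
  C–H: 4 × 425 = 1700
  C=C: 1 × 636 = 636
  Σ(formed) = 2336 kJ
ΔH = Σ(broken) − Σ(formed) = 2155 − 2336 = −181 kJ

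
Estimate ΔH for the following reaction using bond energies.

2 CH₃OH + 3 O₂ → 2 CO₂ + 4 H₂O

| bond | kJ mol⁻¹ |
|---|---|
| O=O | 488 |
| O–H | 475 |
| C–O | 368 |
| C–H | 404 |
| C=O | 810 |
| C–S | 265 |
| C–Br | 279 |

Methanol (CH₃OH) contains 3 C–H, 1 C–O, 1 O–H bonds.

Bonds broken (reactants):
  C–H: 6 × 404 = 2424
  C–O: 2 × 368 = 736
  O–H: 2 × 475 = 950
  O=O: 3 × 488 = 1464
  Σ(broken) = 5574 kJ
Bonds formed (products):
  C=O: 4 × 810 = 3240
  O–H: 8 × 475 = 3800
  Σ(formed) = 7040 kJ
ΔH = Σ(broken) − Σ(formed) = 5574 − 7040 = −1466 kJ

ΔH ≈ −1466 kJ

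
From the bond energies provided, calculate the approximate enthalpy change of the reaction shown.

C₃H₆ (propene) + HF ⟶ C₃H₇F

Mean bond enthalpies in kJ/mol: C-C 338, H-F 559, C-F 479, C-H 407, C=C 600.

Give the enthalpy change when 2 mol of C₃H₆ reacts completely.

Bonds broken (reactants):
  C-C: 1 × 338 = 338
  C-H: 6 × 407 = 2442
  C=C: 1 × 600 = 600
  H-F: 1 × 559 = 559
  Σ(broken) = 3939 kJ
Bonds formed (products):
  C-C: 2 × 338 = 676
  C-F: 1 × 479 = 479
  C-H: 7 × 407 = 2849
  Σ(formed) = 4004 kJ
ΔH = Σ(broken) − Σ(formed) = 3939 − 4004 = −65 kJ
For 2× the reaction as written: 2 × (−65) = −130 kJ

ΔH = −130 kJ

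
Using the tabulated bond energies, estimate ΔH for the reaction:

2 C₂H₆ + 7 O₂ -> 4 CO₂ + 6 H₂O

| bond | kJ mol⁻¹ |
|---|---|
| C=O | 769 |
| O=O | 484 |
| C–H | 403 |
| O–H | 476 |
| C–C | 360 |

Bonds broken (reactants):
  C–C: 2 × 360 = 720
  C–H: 12 × 403 = 4836
  O=O: 7 × 484 = 3388
  Σ(broken) = 8944 kJ
Bonds formed (products):
  C=O: 8 × 769 = 6152
  O–H: 12 × 476 = 5712
  Σ(formed) = 11864 kJ
ΔH = Σ(broken) − Σ(formed) = 8944 − 11864 = −2920 kJ

ΔH ≈ −2920 kJ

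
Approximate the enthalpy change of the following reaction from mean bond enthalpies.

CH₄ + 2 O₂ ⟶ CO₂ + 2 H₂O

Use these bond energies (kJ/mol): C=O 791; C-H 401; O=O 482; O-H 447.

Bonds broken (reactants):
  C-H: 4 × 401 = 1604
  O=O: 2 × 482 = 964
  Σ(broken) = 2568 kJ
Bonds formed (products):
  C=O: 2 × 791 = 1582
  O-H: 4 × 447 = 1788
  Σ(formed) = 3370 kJ
ΔH = Σ(broken) − Σ(formed) = 2568 − 3370 = −802 kJ

ΔH ≈ −802 kJ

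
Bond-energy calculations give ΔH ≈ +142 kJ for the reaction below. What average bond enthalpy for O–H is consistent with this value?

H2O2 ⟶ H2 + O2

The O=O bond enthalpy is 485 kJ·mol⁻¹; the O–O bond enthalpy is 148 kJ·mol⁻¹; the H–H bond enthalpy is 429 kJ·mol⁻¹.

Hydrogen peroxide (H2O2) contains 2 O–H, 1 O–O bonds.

D(O–H) ≈ 454 kJ/mol

Let D be the O–H bond energy.
Σ(broken) = 2×D + 1×148 = 148 + 2D
Σ(formed) = 1×429 + 1×485 = 914
ΔH = Σ(broken) − Σ(formed) = (148 + 2D) − (914) = −766 + 2D
Setting this equal to +142 kJ gives 2D = 908, so D = 454 kJ/mol.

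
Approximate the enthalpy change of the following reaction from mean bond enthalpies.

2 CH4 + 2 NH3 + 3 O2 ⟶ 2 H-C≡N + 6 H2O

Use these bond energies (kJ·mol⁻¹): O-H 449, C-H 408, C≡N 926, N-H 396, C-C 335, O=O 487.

Bonds broken (reactants):
  C-H: 8 × 408 = 3264
  N-H: 6 × 396 = 2376
  O=O: 3 × 487 = 1461
  Σ(broken) = 7101 kJ
Bonds formed (products):
  C≡N: 2 × 926 = 1852
  C-H: 2 × 408 = 816
  O-H: 12 × 449 = 5388
  Σ(formed) = 8056 kJ
ΔH = Σ(broken) − Σ(formed) = 7101 − 8056 = −955 kJ

ΔH ≈ −955 kJ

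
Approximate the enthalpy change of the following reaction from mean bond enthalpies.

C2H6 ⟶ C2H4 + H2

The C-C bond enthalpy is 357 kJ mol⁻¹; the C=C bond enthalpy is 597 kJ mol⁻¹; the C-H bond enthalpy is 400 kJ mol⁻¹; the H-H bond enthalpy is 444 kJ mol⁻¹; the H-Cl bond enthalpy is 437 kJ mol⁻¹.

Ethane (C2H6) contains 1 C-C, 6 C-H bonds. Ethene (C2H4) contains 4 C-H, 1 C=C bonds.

Bonds broken (reactants):
  C-C: 1 × 357 = 357
  C-H: 6 × 400 = 2400
  Σ(broken) = 2757 kJ
Bonds formed (products):
  C-H: 4 × 400 = 1600
  C=C: 1 × 597 = 597
  H-H: 1 × 444 = 444
  Σ(formed) = 2641 kJ
ΔH = Σ(broken) − Σ(formed) = 2757 − 2641 = +116 kJ

ΔH ≈ +116 kJ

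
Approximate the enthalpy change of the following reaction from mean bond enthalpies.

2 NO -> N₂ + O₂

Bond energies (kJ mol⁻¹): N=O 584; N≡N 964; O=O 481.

Bonds broken (reactants):
  N=O: 2 × 584 = 1168
  Σ(broken) = 1168 kJ
Bonds formed (products):
  N≡N: 1 × 964 = 964
  O=O: 1 × 481 = 481
  Σ(formed) = 1445 kJ
ΔH = Σ(broken) − Σ(formed) = 1168 − 1445 = −277 kJ

ΔH ≈ −277 kJ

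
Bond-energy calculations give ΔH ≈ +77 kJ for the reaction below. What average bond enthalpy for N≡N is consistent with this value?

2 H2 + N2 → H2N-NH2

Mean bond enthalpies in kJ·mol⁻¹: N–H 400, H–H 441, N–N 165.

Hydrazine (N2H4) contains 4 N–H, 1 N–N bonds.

Let D be the N≡N bond energy.
Σ(broken) = 2×441 + 1×D = 882 + D
Σ(formed) = 4×400 + 1×165 = 1765
ΔH = Σ(broken) − Σ(formed) = (882 + D) − (1765) = −883 + D
Setting this equal to +77 kJ gives D = 960 kJ/mol.

D(N≡N) ≈ 960 kJ/mol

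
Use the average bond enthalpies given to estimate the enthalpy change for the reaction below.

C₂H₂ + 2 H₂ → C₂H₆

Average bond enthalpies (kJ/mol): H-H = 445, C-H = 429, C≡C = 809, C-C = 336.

Bonds broken (reactants):
  C≡C: 1 × 809 = 809
  C-H: 2 × 429 = 858
  H-H: 2 × 445 = 890
  Σ(broken) = 2557 kJ
Bonds formed (products):
  C-C: 1 × 336 = 336
  C-H: 6 × 429 = 2574
  Σ(formed) = 2910 kJ
ΔH = Σ(broken) − Σ(formed) = 2557 − 2910 = −353 kJ

ΔH ≈ −353 kJ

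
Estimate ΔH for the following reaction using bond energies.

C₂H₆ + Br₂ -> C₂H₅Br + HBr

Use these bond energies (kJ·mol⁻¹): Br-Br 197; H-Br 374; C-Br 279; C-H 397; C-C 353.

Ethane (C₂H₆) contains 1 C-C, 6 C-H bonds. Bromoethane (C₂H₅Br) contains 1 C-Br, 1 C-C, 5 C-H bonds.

Bonds broken (reactants):
  Br-Br: 1 × 197 = 197
  C-C: 1 × 353 = 353
  C-H: 6 × 397 = 2382
  Σ(broken) = 2932 kJ
Bonds formed (products):
  C-Br: 1 × 279 = 279
  C-C: 1 × 353 = 353
  C-H: 5 × 397 = 1985
  H-Br: 1 × 374 = 374
  Σ(formed) = 2991 kJ
ΔH = Σ(broken) − Σ(formed) = 2932 − 2991 = −59 kJ

ΔH ≈ −59 kJ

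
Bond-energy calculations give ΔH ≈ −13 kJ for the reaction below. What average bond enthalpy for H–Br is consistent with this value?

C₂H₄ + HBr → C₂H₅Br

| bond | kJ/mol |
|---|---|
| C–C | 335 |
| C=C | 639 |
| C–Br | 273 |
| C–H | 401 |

D(H–Br) ≈ 357 kJ/mol

Let D be the H–Br bond energy.
Σ(broken) = 4×401 + 1×639 + 1×D = 2243 + D
Σ(formed) = 1×273 + 1×335 + 5×401 = 2613
ΔH = Σ(broken) − Σ(formed) = (2243 + D) − (2613) = −370 + D
Setting this equal to −13 kJ gives D = 357 kJ/mol.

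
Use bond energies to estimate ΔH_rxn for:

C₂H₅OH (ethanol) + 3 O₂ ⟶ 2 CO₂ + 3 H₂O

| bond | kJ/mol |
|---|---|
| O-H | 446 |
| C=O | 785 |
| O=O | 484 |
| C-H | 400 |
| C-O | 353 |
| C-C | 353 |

ΔH ≈ −1212 kJ

Bonds broken (reactants):
  C-C: 1 × 353 = 353
  C-H: 5 × 400 = 2000
  C-O: 1 × 353 = 353
  O-H: 1 × 446 = 446
  O=O: 3 × 484 = 1452
  Σ(broken) = 4604 kJ
Bonds formed (products):
  C=O: 4 × 785 = 3140
  O-H: 6 × 446 = 2676
  Σ(formed) = 5816 kJ
ΔH = Σ(broken) − Σ(formed) = 4604 − 5816 = −1212 kJ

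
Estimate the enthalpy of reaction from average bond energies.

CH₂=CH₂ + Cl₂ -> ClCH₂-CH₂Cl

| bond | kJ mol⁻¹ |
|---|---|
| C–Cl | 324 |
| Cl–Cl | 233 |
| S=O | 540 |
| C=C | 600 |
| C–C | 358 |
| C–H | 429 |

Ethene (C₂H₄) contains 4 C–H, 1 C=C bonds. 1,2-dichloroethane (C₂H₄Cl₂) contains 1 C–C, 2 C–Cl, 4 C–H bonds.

ΔH ≈ −173 kJ

Bonds broken (reactants):
  C–H: 4 × 429 = 1716
  C=C: 1 × 600 = 600
  Cl–Cl: 1 × 233 = 233
  Σ(broken) = 2549 kJ
Bonds formed (products):
  C–C: 1 × 358 = 358
  C–Cl: 2 × 324 = 648
  C–H: 4 × 429 = 1716
  Σ(formed) = 2722 kJ
ΔH = Σ(broken) − Σ(formed) = 2549 − 2722 = −173 kJ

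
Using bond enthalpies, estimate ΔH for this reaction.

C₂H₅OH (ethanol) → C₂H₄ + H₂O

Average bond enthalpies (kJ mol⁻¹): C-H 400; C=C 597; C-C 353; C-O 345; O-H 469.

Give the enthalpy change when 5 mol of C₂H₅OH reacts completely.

ΔH = +160 kJ

Bonds broken (reactants):
  C-C: 1 × 353 = 353
  C-H: 5 × 400 = 2000
  C-O: 1 × 345 = 345
  O-H: 1 × 469 = 469
  Σ(broken) = 3167 kJ
Bonds formed (products):
  C-H: 4 × 400 = 1600
  C=C: 1 × 597 = 597
  O-H: 2 × 469 = 938
  Σ(formed) = 3135 kJ
ΔH = Σ(broken) − Σ(formed) = 3167 − 3135 = +32 kJ
For 5× the reaction as written: 5 × (+32) = +160 kJ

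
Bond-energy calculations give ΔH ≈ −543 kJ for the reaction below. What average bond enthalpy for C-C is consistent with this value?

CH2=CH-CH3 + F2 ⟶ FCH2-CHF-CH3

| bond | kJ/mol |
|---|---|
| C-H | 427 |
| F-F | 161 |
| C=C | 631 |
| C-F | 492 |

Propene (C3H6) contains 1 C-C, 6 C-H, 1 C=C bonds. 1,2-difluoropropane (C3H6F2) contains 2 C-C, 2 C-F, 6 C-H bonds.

D(C-C) ≈ 351 kJ/mol

Let D be the C-C bond energy.
Σ(broken) = 1×D + 6×427 + 1×631 + 1×161 = 3354 + D
Σ(formed) = 2×D + 2×492 + 6×427 = 3546 + 2D
ΔH = Σ(broken) − Σ(formed) = (3354 + D) − (3546 + 2D) = −192 − D
Setting this equal to −543 kJ gives D = 351 kJ/mol.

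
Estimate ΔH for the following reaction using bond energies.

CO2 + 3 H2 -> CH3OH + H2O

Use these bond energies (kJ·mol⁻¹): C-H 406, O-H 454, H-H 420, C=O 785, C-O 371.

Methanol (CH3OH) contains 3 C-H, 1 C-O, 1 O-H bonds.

ΔH ≈ −121 kJ

Bonds broken (reactants):
  C=O: 2 × 785 = 1570
  H-H: 3 × 420 = 1260
  Σ(broken) = 2830 kJ
Bonds formed (products):
  C-H: 3 × 406 = 1218
  C-O: 1 × 371 = 371
  O-H: 3 × 454 = 1362
  Σ(formed) = 2951 kJ
ΔH = Σ(broken) − Σ(formed) = 2830 − 2951 = −121 kJ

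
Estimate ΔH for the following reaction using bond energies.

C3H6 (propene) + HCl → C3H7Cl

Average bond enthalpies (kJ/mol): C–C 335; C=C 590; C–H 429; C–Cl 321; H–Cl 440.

ΔH ≈ −55 kJ

Bonds broken (reactants):
  C–C: 1 × 335 = 335
  C–H: 6 × 429 = 2574
  C=C: 1 × 590 = 590
  H–Cl: 1 × 440 = 440
  Σ(broken) = 3939 kJ
Bonds formed (products):
  C–C: 2 × 335 = 670
  C–Cl: 1 × 321 = 321
  C–H: 7 × 429 = 3003
  Σ(formed) = 3994 kJ
ΔH = Σ(broken) − Σ(formed) = 3939 − 3994 = −55 kJ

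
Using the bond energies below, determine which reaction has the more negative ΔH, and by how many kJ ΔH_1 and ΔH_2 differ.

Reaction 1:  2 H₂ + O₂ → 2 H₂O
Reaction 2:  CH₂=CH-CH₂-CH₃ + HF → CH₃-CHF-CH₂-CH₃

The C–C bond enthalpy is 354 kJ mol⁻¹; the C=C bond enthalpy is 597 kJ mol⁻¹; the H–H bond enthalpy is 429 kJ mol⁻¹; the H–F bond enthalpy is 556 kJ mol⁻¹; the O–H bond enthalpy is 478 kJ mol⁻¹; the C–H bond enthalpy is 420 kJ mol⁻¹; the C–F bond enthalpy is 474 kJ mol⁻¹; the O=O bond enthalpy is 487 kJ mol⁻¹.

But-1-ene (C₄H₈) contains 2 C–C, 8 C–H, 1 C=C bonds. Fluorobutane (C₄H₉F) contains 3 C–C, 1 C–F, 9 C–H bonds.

Reaction 1:
  Bonds broken (reactants):
    H–H: 2 × 429 = 858
    O=O: 1 × 487 = 487
    Σ(broken) = 1345 kJ
  Bonds formed (products):
    O–H: 4 × 478 = 1912
    Σ(formed) = 1912 kJ
  ΔH_1 = 1345 − 1912 = −567 kJ
Reaction 2:
  Bonds broken (reactants):
    C–C: 2 × 354 = 708
    C–H: 8 × 420 = 3360
    C=C: 1 × 597 = 597
    H–F: 1 × 556 = 556
    Σ(broken) = 5221 kJ
  Bonds formed (products):
    C–C: 3 × 354 = 1062
    C–F: 1 × 474 = 474
    C–H: 9 × 420 = 3780
    Σ(formed) = 5316 kJ
  ΔH_2 = 5221 − 5316 = −95 kJ
ΔH_1 − ΔH_2 = −472 kJ, so reaction 1 has the more negative ΔH; |ΔH_1 − ΔH_2| = 472 kJ.

Reaction 1, by 472 kJ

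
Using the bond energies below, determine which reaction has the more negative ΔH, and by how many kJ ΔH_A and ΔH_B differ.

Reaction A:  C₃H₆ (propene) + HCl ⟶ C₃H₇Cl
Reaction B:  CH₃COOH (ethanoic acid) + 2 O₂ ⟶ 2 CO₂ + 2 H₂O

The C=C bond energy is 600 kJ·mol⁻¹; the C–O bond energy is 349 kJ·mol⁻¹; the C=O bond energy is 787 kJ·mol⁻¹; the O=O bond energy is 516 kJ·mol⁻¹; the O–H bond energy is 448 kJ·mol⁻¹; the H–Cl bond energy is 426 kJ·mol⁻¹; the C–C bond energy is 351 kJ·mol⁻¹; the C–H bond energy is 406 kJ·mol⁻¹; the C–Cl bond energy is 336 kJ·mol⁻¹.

Reaction A:
  Bonds broken (reactants):
    C–C: 1 × 351 = 351
    C–H: 6 × 406 = 2436
    C=C: 1 × 600 = 600
    H–Cl: 1 × 426 = 426
    Σ(broken) = 3813 kJ
  Bonds formed (products):
    C–C: 2 × 351 = 702
    C–Cl: 1 × 336 = 336
    C–H: 7 × 406 = 2842
    Σ(formed) = 3880 kJ
  ΔH_A = 3813 − 3880 = −67 kJ
Reaction B:
  Bonds broken (reactants):
    C–C: 1 × 351 = 351
    C–H: 3 × 406 = 1218
    C–O: 1 × 349 = 349
    C=O: 1 × 787 = 787
    O–H: 1 × 448 = 448
    O=O: 2 × 516 = 1032
    Σ(broken) = 4185 kJ
  Bonds formed (products):
    C=O: 4 × 787 = 3148
    O–H: 4 × 448 = 1792
    Σ(formed) = 4940 kJ
  ΔH_B = 4185 − 4940 = −755 kJ
ΔH_A − ΔH_B = +688 kJ, so reaction B has the more negative ΔH; |ΔH_A − ΔH_B| = 688 kJ.

Reaction B, by 688 kJ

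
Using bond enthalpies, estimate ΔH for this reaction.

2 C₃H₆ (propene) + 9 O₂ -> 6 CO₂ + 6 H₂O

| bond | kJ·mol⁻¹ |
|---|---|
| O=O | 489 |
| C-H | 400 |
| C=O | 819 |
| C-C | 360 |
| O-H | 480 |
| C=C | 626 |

Bonds broken (reactants):
  C-C: 2 × 360 = 720
  C-H: 12 × 400 = 4800
  C=C: 2 × 626 = 1252
  O=O: 9 × 489 = 4401
  Σ(broken) = 11173 kJ
Bonds formed (products):
  C=O: 12 × 819 = 9828
  O-H: 12 × 480 = 5760
  Σ(formed) = 15588 kJ
ΔH = Σ(broken) − Σ(formed) = 11173 − 15588 = −4415 kJ

ΔH ≈ −4415 kJ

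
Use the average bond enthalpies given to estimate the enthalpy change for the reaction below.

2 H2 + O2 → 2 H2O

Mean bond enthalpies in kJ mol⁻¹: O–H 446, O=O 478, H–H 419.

ΔH ≈ −468 kJ

Bonds broken (reactants):
  H–H: 2 × 419 = 838
  O=O: 1 × 478 = 478
  Σ(broken) = 1316 kJ
Bonds formed (products):
  O–H: 4 × 446 = 1784
  Σ(formed) = 1784 kJ
ΔH = Σ(broken) − Σ(formed) = 1316 − 1784 = −468 kJ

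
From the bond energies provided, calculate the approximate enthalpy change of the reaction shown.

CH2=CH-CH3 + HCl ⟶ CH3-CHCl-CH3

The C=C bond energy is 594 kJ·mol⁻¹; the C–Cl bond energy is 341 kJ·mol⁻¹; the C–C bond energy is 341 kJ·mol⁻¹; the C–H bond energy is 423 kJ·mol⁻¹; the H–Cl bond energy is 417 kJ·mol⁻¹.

ΔH ≈ −94 kJ

Bonds broken (reactants):
  C–C: 1 × 341 = 341
  C–H: 6 × 423 = 2538
  C=C: 1 × 594 = 594
  H–Cl: 1 × 417 = 417
  Σ(broken) = 3890 kJ
Bonds formed (products):
  C–C: 2 × 341 = 682
  C–Cl: 1 × 341 = 341
  C–H: 7 × 423 = 2961
  Σ(formed) = 3984 kJ
ΔH = Σ(broken) − Σ(formed) = 3890 − 3984 = −94 kJ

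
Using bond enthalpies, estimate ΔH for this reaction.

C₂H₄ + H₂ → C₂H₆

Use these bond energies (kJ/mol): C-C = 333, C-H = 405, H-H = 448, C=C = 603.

ΔH ≈ −92 kJ

Bonds broken (reactants):
  C-H: 4 × 405 = 1620
  C=C: 1 × 603 = 603
  H-H: 1 × 448 = 448
  Σ(broken) = 2671 kJ
Bonds formed (products):
  C-C: 1 × 333 = 333
  C-H: 6 × 405 = 2430
  Σ(formed) = 2763 kJ
ΔH = Σ(broken) − Σ(formed) = 2671 − 2763 = −92 kJ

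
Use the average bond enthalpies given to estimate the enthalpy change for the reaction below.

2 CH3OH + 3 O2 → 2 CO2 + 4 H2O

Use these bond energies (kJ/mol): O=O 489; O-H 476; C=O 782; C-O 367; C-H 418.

ΔH ≈ −1275 kJ

Bonds broken (reactants):
  C-H: 6 × 418 = 2508
  C-O: 2 × 367 = 734
  O-H: 2 × 476 = 952
  O=O: 3 × 489 = 1467
  Σ(broken) = 5661 kJ
Bonds formed (products):
  C=O: 4 × 782 = 3128
  O-H: 8 × 476 = 3808
  Σ(formed) = 6936 kJ
ΔH = Σ(broken) − Σ(formed) = 5661 − 6936 = −1275 kJ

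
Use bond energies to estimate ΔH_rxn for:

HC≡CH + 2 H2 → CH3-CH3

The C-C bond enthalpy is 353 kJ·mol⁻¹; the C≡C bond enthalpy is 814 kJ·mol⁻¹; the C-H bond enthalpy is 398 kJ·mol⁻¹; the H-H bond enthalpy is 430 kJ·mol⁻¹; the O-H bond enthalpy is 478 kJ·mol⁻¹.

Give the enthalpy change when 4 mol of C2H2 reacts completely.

Bonds broken (reactants):
  C≡C: 1 × 814 = 814
  C-H: 2 × 398 = 796
  H-H: 2 × 430 = 860
  Σ(broken) = 2470 kJ
Bonds formed (products):
  C-C: 1 × 353 = 353
  C-H: 6 × 398 = 2388
  Σ(formed) = 2741 kJ
ΔH = Σ(broken) − Σ(formed) = 2470 − 2741 = −271 kJ
For 4× the reaction as written: 4 × (−271) = −1084 kJ

ΔH = −1084 kJ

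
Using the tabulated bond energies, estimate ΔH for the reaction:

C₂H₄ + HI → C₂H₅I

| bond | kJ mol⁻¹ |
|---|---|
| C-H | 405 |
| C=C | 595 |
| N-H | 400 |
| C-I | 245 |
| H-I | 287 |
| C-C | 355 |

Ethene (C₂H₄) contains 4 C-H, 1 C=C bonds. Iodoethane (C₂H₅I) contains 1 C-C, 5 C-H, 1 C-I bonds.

Bonds broken (reactants):
  C-H: 4 × 405 = 1620
  C=C: 1 × 595 = 595
  H-I: 1 × 287 = 287
  Σ(broken) = 2502 kJ
Bonds formed (products):
  C-C: 1 × 355 = 355
  C-H: 5 × 405 = 2025
  C-I: 1 × 245 = 245
  Σ(formed) = 2625 kJ
ΔH = Σ(broken) − Σ(formed) = 2502 − 2625 = −123 kJ

ΔH ≈ −123 kJ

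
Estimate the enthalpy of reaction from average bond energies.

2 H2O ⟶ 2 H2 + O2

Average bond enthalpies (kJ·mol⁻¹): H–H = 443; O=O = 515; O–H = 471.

Bonds broken (reactants):
  O–H: 4 × 471 = 1884
  Σ(broken) = 1884 kJ
Bonds formed (products):
  H–H: 2 × 443 = 886
  O=O: 1 × 515 = 515
  Σ(formed) = 1401 kJ
ΔH = Σ(broken) − Σ(formed) = 1884 − 1401 = +483 kJ

ΔH ≈ +483 kJ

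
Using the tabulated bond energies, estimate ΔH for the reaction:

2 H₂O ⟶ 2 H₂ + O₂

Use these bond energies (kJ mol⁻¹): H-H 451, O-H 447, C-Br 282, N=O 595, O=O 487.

Bonds broken (reactants):
  O-H: 4 × 447 = 1788
  Σ(broken) = 1788 kJ
Bonds formed (products):
  H-H: 2 × 451 = 902
  O=O: 1 × 487 = 487
  Σ(formed) = 1389 kJ
ΔH = Σ(broken) − Σ(formed) = 1788 − 1389 = +399 kJ

ΔH ≈ +399 kJ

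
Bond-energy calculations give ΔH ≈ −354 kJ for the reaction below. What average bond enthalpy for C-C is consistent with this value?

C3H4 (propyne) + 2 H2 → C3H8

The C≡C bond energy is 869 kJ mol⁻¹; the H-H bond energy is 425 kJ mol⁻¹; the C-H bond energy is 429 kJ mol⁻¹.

Let D be the C-C bond energy.
Σ(broken) = 1×869 + 1×D + 4×429 + 2×425 = 3435 + D
Σ(formed) = 2×D + 8×429 = 3432 + 2D
ΔH = Σ(broken) − Σ(formed) = (3435 + D) − (3432 + 2D) = +3 − D
Setting this equal to −354 kJ gives D = 357 kJ/mol.

D(C-C) ≈ 357 kJ/mol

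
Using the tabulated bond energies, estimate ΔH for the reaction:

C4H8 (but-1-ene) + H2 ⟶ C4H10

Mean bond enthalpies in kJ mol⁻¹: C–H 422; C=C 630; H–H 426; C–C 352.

ΔH ≈ −140 kJ

Bonds broken (reactants):
  C–C: 2 × 352 = 704
  C–H: 8 × 422 = 3376
  C=C: 1 × 630 = 630
  H–H: 1 × 426 = 426
  Σ(broken) = 5136 kJ
Bonds formed (products):
  C–C: 3 × 352 = 1056
  C–H: 10 × 422 = 4220
  Σ(formed) = 5276 kJ
ΔH = Σ(broken) − Σ(formed) = 5136 − 5276 = −140 kJ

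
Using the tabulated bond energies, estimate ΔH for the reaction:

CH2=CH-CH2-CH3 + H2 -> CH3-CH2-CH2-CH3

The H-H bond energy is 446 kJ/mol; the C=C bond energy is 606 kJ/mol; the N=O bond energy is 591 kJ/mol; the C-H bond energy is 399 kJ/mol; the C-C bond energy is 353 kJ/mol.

Bonds broken (reactants):
  C-C: 2 × 353 = 706
  C-H: 8 × 399 = 3192
  C=C: 1 × 606 = 606
  H-H: 1 × 446 = 446
  Σ(broken) = 4950 kJ
Bonds formed (products):
  C-C: 3 × 353 = 1059
  C-H: 10 × 399 = 3990
  Σ(formed) = 5049 kJ
ΔH = Σ(broken) − Σ(formed) = 4950 − 5049 = −99 kJ

ΔH ≈ −99 kJ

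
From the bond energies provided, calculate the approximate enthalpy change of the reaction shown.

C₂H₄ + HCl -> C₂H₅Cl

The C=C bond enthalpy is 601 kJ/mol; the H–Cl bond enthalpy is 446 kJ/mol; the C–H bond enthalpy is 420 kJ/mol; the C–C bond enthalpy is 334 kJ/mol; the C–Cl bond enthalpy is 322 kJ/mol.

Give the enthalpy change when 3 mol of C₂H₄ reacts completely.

Bonds broken (reactants):
  C–H: 4 × 420 = 1680
  C=C: 1 × 601 = 601
  H–Cl: 1 × 446 = 446
  Σ(broken) = 2727 kJ
Bonds formed (products):
  C–C: 1 × 334 = 334
  C–Cl: 1 × 322 = 322
  C–H: 5 × 420 = 2100
  Σ(formed) = 2756 kJ
ΔH = Σ(broken) − Σ(formed) = 2727 − 2756 = −29 kJ
For 3× the reaction as written: 3 × (−29) = −87 kJ

ΔH = −87 kJ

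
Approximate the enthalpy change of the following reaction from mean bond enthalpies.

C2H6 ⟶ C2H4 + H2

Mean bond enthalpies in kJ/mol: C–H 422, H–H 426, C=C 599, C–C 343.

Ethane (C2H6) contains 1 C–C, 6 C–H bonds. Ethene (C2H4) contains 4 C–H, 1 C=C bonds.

Bonds broken (reactants):
  C–C: 1 × 343 = 343
  C–H: 6 × 422 = 2532
  Σ(broken) = 2875 kJ
Bonds formed (products):
  C–H: 4 × 422 = 1688
  C=C: 1 × 599 = 599
  H–H: 1 × 426 = 426
  Σ(formed) = 2713 kJ
ΔH = Σ(broken) − Σ(formed) = 2875 − 2713 = +162 kJ

ΔH ≈ +162 kJ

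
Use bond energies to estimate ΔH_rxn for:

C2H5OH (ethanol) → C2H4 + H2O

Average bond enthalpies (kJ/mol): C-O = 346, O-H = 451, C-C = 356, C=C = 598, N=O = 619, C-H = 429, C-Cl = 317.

ΔH ≈ +82 kJ

Bonds broken (reactants):
  C-C: 1 × 356 = 356
  C-H: 5 × 429 = 2145
  C-O: 1 × 346 = 346
  O-H: 1 × 451 = 451
  Σ(broken) = 3298 kJ
Bonds formed (products):
  C-H: 4 × 429 = 1716
  C=C: 1 × 598 = 598
  O-H: 2 × 451 = 902
  Σ(formed) = 3216 kJ
ΔH = Σ(broken) − Σ(formed) = 3298 − 3216 = +82 kJ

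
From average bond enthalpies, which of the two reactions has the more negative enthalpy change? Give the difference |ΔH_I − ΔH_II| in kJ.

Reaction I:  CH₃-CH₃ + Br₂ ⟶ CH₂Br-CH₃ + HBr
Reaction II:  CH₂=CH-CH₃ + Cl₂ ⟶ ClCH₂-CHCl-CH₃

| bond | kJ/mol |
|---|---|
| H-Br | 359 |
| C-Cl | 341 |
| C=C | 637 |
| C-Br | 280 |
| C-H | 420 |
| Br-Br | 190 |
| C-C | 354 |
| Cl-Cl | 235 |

Reaction I:
  Bonds broken (reactants):
    Br-Br: 1 × 190 = 190
    C-C: 1 × 354 = 354
    C-H: 6 × 420 = 2520
    Σ(broken) = 3064 kJ
  Bonds formed (products):
    C-Br: 1 × 280 = 280
    C-C: 1 × 354 = 354
    C-H: 5 × 420 = 2100
    H-Br: 1 × 359 = 359
    Σ(formed) = 3093 kJ
  ΔH_I = 3064 − 3093 = −29 kJ
Reaction II:
  Bonds broken (reactants):
    C-C: 1 × 354 = 354
    C-H: 6 × 420 = 2520
    C=C: 1 × 637 = 637
    Cl-Cl: 1 × 235 = 235
    Σ(broken) = 3746 kJ
  Bonds formed (products):
    C-C: 2 × 354 = 708
    C-Cl: 2 × 341 = 682
    C-H: 6 × 420 = 2520
    Σ(formed) = 3910 kJ
  ΔH_II = 3746 − 3910 = −164 kJ
ΔH_I − ΔH_II = +135 kJ, so reaction II has the more negative ΔH; |ΔH_I − ΔH_II| = 135 kJ.

Reaction II, by 135 kJ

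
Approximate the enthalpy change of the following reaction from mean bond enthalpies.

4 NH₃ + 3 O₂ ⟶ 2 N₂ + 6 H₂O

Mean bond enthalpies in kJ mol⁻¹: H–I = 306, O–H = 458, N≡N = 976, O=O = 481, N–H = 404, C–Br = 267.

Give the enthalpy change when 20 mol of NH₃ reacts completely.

ΔH = −5785 kJ

Bonds broken (reactants):
  N–H: 12 × 404 = 4848
  O=O: 3 × 481 = 1443
  Σ(broken) = 6291 kJ
Bonds formed (products):
  N≡N: 2 × 976 = 1952
  O–H: 12 × 458 = 5496
  Σ(formed) = 7448 kJ
ΔH = Σ(broken) − Σ(formed) = 6291 − 7448 = −1157 kJ
For 5× the reaction as written: 5 × (−1157) = −5785 kJ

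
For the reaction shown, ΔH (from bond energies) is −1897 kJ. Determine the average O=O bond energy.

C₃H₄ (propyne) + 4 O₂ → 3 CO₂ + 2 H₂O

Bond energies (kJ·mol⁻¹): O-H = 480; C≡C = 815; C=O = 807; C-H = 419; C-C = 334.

D(O=O) ≈ 510 kJ/mol

Let D be the O=O bond energy.
Σ(broken) = 1×815 + 1×334 + 4×419 + 4×D = 2825 + 4D
Σ(formed) = 6×807 + 4×480 = 6762
ΔH = Σ(broken) − Σ(formed) = (2825 + 4D) − (6762) = −3937 + 4D
Setting this equal to −1897 kJ gives 4D = 2040, so D = 510 kJ/mol.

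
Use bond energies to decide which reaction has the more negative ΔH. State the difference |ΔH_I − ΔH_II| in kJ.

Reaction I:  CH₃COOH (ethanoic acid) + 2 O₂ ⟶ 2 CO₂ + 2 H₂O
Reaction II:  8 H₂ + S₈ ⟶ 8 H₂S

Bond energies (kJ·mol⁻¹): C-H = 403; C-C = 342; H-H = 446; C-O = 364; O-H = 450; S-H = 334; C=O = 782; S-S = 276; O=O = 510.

Reaction I:
  Bonds broken (reactants):
    C-C: 1 × 342 = 342
    C-H: 3 × 403 = 1209
    C-O: 1 × 364 = 364
    C=O: 1 × 782 = 782
    O-H: 1 × 450 = 450
    O=O: 2 × 510 = 1020
    Σ(broken) = 4167 kJ
  Bonds formed (products):
    C=O: 4 × 782 = 3128
    O-H: 4 × 450 = 1800
    Σ(formed) = 4928 kJ
  ΔH_I = 4167 − 4928 = −761 kJ
Reaction II:
  Bonds broken (reactants):
    H-H: 8 × 446 = 3568
    S-S: 8 × 276 = 2208
    Σ(broken) = 5776 kJ
  Bonds formed (products):
    S-H: 16 × 334 = 5344
    Σ(formed) = 5344 kJ
  ΔH_II = 5776 − 5344 = +432 kJ
ΔH_I − ΔH_II = −1193 kJ, so reaction I has the more negative ΔH; |ΔH_I − ΔH_II| = 1193 kJ.

Reaction I, by 1193 kJ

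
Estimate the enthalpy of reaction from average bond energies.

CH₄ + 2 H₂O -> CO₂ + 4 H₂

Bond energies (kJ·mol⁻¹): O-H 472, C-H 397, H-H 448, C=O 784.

Bonds broken (reactants):
  C-H: 4 × 397 = 1588
  O-H: 4 × 472 = 1888
  Σ(broken) = 3476 kJ
Bonds formed (products):
  C=O: 2 × 784 = 1568
  H-H: 4 × 448 = 1792
  Σ(formed) = 3360 kJ
ΔH = Σ(broken) − Σ(formed) = 3476 − 3360 = +116 kJ

ΔH ≈ +116 kJ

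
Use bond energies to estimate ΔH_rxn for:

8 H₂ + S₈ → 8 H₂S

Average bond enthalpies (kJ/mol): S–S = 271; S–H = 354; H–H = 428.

Bonds broken (reactants):
  H–H: 8 × 428 = 3424
  S–S: 8 × 271 = 2168
  Σ(broken) = 5592 kJ
Bonds formed (products):
  S–H: 16 × 354 = 5664
  Σ(formed) = 5664 kJ
ΔH = Σ(broken) − Σ(formed) = 5592 − 5664 = −72 kJ

ΔH ≈ −72 kJ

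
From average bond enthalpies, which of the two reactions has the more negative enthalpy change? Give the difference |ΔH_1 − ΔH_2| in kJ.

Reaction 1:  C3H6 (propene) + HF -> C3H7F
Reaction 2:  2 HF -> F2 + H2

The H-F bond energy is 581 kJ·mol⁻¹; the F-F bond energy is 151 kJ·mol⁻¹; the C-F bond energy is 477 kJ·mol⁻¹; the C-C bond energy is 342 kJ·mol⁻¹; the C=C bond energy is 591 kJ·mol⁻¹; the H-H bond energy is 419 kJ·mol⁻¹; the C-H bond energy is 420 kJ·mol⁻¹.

Reaction 1:
  Bonds broken (reactants):
    C-C: 1 × 342 = 342
    C-H: 6 × 420 = 2520
    C=C: 1 × 591 = 591
    H-F: 1 × 581 = 581
    Σ(broken) = 4034 kJ
  Bonds formed (products):
    C-C: 2 × 342 = 684
    C-F: 1 × 477 = 477
    C-H: 7 × 420 = 2940
    Σ(formed) = 4101 kJ
  ΔH_1 = 4034 − 4101 = −67 kJ
Reaction 2:
  Bonds broken (reactants):
    H-F: 2 × 581 = 1162
    Σ(broken) = 1162 kJ
  Bonds formed (products):
    F-F: 1 × 151 = 151
    H-H: 1 × 419 = 419
    Σ(formed) = 570 kJ
  ΔH_2 = 1162 − 570 = +592 kJ
ΔH_1 − ΔH_2 = −659 kJ, so reaction 1 has the more negative ΔH; |ΔH_1 − ΔH_2| = 659 kJ.

Reaction 1, by 659 kJ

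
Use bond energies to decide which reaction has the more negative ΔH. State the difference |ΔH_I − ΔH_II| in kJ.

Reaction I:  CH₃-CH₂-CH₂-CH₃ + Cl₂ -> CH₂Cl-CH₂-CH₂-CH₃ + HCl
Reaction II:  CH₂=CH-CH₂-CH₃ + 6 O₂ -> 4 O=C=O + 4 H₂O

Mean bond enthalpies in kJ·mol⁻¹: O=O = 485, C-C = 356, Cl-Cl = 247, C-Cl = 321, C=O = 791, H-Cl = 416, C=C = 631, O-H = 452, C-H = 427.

Reaction II, by 2212 kJ

Reaction I:
  Bonds broken (reactants):
    C-C: 3 × 356 = 1068
    C-H: 10 × 427 = 4270
    Cl-Cl: 1 × 247 = 247
    Σ(broken) = 5585 kJ
  Bonds formed (products):
    C-C: 3 × 356 = 1068
    C-Cl: 1 × 321 = 321
    C-H: 9 × 427 = 3843
    H-Cl: 1 × 416 = 416
    Σ(formed) = 5648 kJ
  ΔH_I = 5585 − 5648 = −63 kJ
Reaction II:
  Bonds broken (reactants):
    C-C: 2 × 356 = 712
    C-H: 8 × 427 = 3416
    C=C: 1 × 631 = 631
    O=O: 6 × 485 = 2910
    Σ(broken) = 7669 kJ
  Bonds formed (products):
    C=O: 8 × 791 = 6328
    O-H: 8 × 452 = 3616
    Σ(formed) = 9944 kJ
  ΔH_II = 7669 − 9944 = −2275 kJ
ΔH_I − ΔH_II = +2212 kJ, so reaction II has the more negative ΔH; |ΔH_I − ΔH_II| = 2212 kJ.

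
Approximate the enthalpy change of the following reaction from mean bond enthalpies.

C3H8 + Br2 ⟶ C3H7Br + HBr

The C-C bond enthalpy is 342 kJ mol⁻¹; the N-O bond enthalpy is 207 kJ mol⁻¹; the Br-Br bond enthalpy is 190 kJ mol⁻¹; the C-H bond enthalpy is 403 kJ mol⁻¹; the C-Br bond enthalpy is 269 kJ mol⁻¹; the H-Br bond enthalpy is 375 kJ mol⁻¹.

ΔH ≈ −51 kJ

Bonds broken (reactants):
  Br-Br: 1 × 190 = 190
  C-C: 2 × 342 = 684
  C-H: 8 × 403 = 3224
  Σ(broken) = 4098 kJ
Bonds formed (products):
  C-Br: 1 × 269 = 269
  C-C: 2 × 342 = 684
  C-H: 7 × 403 = 2821
  H-Br: 1 × 375 = 375
  Σ(formed) = 4149 kJ
ΔH = Σ(broken) − Σ(formed) = 4098 − 4149 = −51 kJ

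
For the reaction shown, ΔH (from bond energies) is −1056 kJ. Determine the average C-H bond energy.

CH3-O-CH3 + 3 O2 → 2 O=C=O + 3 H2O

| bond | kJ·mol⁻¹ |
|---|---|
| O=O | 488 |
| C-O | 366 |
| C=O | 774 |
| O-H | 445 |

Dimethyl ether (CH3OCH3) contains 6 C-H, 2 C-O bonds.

Let D be the C-H bond energy.
Σ(broken) = 6×D + 2×366 + 3×488 = 2196 + 6D
Σ(formed) = 4×774 + 6×445 = 5766
ΔH = Σ(broken) − Σ(formed) = (2196 + 6D) − (5766) = −3570 + 6D
Setting this equal to −1056 kJ gives 6D = 2514, so D = 419 kJ/mol.

D(C-H) ≈ 419 kJ/mol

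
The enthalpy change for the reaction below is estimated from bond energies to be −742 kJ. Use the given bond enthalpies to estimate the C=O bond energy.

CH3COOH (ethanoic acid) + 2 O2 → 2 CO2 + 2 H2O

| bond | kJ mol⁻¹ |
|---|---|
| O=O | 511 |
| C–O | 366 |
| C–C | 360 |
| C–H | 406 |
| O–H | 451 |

Let D be the C=O bond energy.
Σ(broken) = 1×360 + 3×406 + 1×366 + 1×D + 1×451 + 2×511 = 3417 + D
Σ(formed) = 4×D + 4×451 = 1804 + 4D
ΔH = Σ(broken) − Σ(formed) = (3417 + D) − (1804 + 4D) = +1613 − 3D
Setting this equal to −742 kJ gives 3D = 2355, so D = 785 kJ/mol.

D(C=O) ≈ 785 kJ/mol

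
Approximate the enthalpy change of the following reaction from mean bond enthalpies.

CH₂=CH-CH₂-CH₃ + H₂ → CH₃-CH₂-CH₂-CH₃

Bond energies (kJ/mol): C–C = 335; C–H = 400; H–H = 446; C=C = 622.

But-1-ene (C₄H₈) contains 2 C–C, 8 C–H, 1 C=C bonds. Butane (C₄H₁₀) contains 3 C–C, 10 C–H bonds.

Bonds broken (reactants):
  C–C: 2 × 335 = 670
  C–H: 8 × 400 = 3200
  C=C: 1 × 622 = 622
  H–H: 1 × 446 = 446
  Σ(broken) = 4938 kJ
Bonds formed (products):
  C–C: 3 × 335 = 1005
  C–H: 10 × 400 = 4000
  Σ(formed) = 5005 kJ
ΔH = Σ(broken) − Σ(formed) = 4938 − 5005 = −67 kJ

ΔH ≈ −67 kJ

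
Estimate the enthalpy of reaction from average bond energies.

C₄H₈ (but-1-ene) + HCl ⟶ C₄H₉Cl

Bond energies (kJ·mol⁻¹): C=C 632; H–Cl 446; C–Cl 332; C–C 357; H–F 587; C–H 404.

Bonds broken (reactants):
  C–C: 2 × 357 = 714
  C–H: 8 × 404 = 3232
  C=C: 1 × 632 = 632
  H–Cl: 1 × 446 = 446
  Σ(broken) = 5024 kJ
Bonds formed (products):
  C–C: 3 × 357 = 1071
  C–Cl: 1 × 332 = 332
  C–H: 9 × 404 = 3636
  Σ(formed) = 5039 kJ
ΔH = Σ(broken) − Σ(formed) = 5024 − 5039 = −15 kJ

ΔH ≈ −15 kJ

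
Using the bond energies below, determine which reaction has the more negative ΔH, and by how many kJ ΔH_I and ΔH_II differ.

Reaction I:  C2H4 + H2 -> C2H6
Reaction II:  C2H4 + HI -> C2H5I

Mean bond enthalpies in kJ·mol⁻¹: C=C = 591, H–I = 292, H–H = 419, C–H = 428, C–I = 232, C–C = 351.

Reaction I, by 69 kJ

Reaction I:
  Bonds broken (reactants):
    C–H: 4 × 428 = 1712
    C=C: 1 × 591 = 591
    H–H: 1 × 419 = 419
    Σ(broken) = 2722 kJ
  Bonds formed (products):
    C–C: 1 × 351 = 351
    C–H: 6 × 428 = 2568
    Σ(formed) = 2919 kJ
  ΔH_I = 2722 − 2919 = −197 kJ
Reaction II:
  Bonds broken (reactants):
    C–H: 4 × 428 = 1712
    C=C: 1 × 591 = 591
    H–I: 1 × 292 = 292
    Σ(broken) = 2595 kJ
  Bonds formed (products):
    C–C: 1 × 351 = 351
    C–H: 5 × 428 = 2140
    C–I: 1 × 232 = 232
    Σ(formed) = 2723 kJ
  ΔH_II = 2595 − 2723 = −128 kJ
ΔH_I − ΔH_II = −69 kJ, so reaction I has the more negative ΔH; |ΔH_I − ΔH_II| = 69 kJ.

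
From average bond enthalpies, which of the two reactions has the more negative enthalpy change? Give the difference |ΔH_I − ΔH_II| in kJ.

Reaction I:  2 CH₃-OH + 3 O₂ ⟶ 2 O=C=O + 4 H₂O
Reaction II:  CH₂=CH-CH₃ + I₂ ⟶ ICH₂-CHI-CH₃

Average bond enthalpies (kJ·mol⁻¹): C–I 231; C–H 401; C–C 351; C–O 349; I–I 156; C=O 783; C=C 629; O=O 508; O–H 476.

Reaction I:
  Bonds broken (reactants):
    C–H: 6 × 401 = 2406
    C–O: 2 × 349 = 698
    O–H: 2 × 476 = 952
    O=O: 3 × 508 = 1524
    Σ(broken) = 5580 kJ
  Bonds formed (products):
    C=O: 4 × 783 = 3132
    O–H: 8 × 476 = 3808
    Σ(formed) = 6940 kJ
  ΔH_I = 5580 − 6940 = −1360 kJ
Reaction II:
  Bonds broken (reactants):
    C–C: 1 × 351 = 351
    C–H: 6 × 401 = 2406
    C=C: 1 × 629 = 629
    I–I: 1 × 156 = 156
    Σ(broken) = 3542 kJ
  Bonds formed (products):
    C–C: 2 × 351 = 702
    C–H: 6 × 401 = 2406
    C–I: 2 × 231 = 462
    Σ(formed) = 3570 kJ
  ΔH_II = 3542 − 3570 = −28 kJ
ΔH_I − ΔH_II = −1332 kJ, so reaction I has the more negative ΔH; |ΔH_I − ΔH_II| = 1332 kJ.

Reaction I, by 1332 kJ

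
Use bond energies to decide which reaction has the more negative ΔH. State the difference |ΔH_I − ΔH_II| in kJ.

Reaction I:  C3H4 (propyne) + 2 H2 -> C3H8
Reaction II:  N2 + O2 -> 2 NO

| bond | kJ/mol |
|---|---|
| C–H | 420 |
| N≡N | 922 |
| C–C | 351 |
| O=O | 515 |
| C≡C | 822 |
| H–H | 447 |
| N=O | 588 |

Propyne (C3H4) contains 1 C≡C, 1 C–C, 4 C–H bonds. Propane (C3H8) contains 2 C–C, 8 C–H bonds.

Reaction I, by 576 kJ

Reaction I:
  Bonds broken (reactants):
    C≡C: 1 × 822 = 822
    C–C: 1 × 351 = 351
    C–H: 4 × 420 = 1680
    H–H: 2 × 447 = 894
    Σ(broken) = 3747 kJ
  Bonds formed (products):
    C–C: 2 × 351 = 702
    C–H: 8 × 420 = 3360
    Σ(formed) = 4062 kJ
  ΔH_I = 3747 − 4062 = −315 kJ
Reaction II:
  Bonds broken (reactants):
    N≡N: 1 × 922 = 922
    O=O: 1 × 515 = 515
    Σ(broken) = 1437 kJ
  Bonds formed (products):
    N=O: 2 × 588 = 1176
    Σ(formed) = 1176 kJ
  ΔH_II = 1437 − 1176 = +261 kJ
ΔH_I − ΔH_II = −576 kJ, so reaction I has the more negative ΔH; |ΔH_I − ΔH_II| = 576 kJ.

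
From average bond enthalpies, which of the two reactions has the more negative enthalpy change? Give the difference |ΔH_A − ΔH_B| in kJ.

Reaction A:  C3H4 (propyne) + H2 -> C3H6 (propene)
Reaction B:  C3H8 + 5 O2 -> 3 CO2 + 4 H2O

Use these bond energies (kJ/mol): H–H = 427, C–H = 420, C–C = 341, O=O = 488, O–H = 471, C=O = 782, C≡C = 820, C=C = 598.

Reaction B, by 1787 kJ

Reaction A:
  Bonds broken (reactants):
    C≡C: 1 × 820 = 820
    C–C: 1 × 341 = 341
    C–H: 4 × 420 = 1680
    H–H: 1 × 427 = 427
    Σ(broken) = 3268 kJ
  Bonds formed (products):
    C–C: 1 × 341 = 341
    C–H: 6 × 420 = 2520
    C=C: 1 × 598 = 598
    Σ(formed) = 3459 kJ
  ΔH_A = 3268 − 3459 = −191 kJ
Reaction B:
  Bonds broken (reactants):
    C–C: 2 × 341 = 682
    C–H: 8 × 420 = 3360
    O=O: 5 × 488 = 2440
    Σ(broken) = 6482 kJ
  Bonds formed (products):
    C=O: 6 × 782 = 4692
    O–H: 8 × 471 = 3768
    Σ(formed) = 8460 kJ
  ΔH_B = 6482 − 8460 = −1978 kJ
ΔH_A − ΔH_B = +1787 kJ, so reaction B has the more negative ΔH; |ΔH_A − ΔH_B| = 1787 kJ.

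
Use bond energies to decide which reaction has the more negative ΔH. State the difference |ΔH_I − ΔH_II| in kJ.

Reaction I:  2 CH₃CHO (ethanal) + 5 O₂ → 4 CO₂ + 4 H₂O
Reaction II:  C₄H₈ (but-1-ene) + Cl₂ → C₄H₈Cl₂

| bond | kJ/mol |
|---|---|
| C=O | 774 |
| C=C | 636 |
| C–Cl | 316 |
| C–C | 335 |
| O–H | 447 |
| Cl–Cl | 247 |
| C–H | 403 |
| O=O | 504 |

Reaction I:
  Bonds broken (reactants):
    C–C: 2 × 335 = 670
    C–H: 8 × 403 = 3224
    C=O: 2 × 774 = 1548
    O=O: 5 × 504 = 2520
    Σ(broken) = 7962 kJ
  Bonds formed (products):
    C=O: 8 × 774 = 6192
    O–H: 8 × 447 = 3576
    Σ(formed) = 9768 kJ
  ΔH_I = 7962 − 9768 = −1806 kJ
Reaction II:
  Bonds broken (reactants):
    C–C: 2 × 335 = 670
    C–H: 8 × 403 = 3224
    C=C: 1 × 636 = 636
    Cl–Cl: 1 × 247 = 247
    Σ(broken) = 4777 kJ
  Bonds formed (products):
    C–C: 3 × 335 = 1005
    C–Cl: 2 × 316 = 632
    C–H: 8 × 403 = 3224
    Σ(formed) = 4861 kJ
  ΔH_II = 4777 − 4861 = −84 kJ
ΔH_I − ΔH_II = −1722 kJ, so reaction I has the more negative ΔH; |ΔH_I − ΔH_II| = 1722 kJ.

Reaction I, by 1722 kJ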